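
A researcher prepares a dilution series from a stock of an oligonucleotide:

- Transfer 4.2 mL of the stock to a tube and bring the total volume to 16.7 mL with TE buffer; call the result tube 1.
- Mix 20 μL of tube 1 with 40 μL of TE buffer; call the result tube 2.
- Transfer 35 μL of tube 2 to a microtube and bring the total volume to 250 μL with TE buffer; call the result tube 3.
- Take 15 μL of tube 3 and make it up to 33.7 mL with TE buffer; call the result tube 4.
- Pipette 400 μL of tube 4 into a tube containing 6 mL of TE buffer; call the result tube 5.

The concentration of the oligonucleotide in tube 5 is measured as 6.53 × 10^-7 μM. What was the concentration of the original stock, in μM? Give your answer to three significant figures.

2.00 μM

Step 1: 4.2 mL brought to 16.7 mL → factor 16.7/4.2 = 3.9762
Step 2: 20 μL + 40 μL = 60 μL total → factor 60/20 = 3
Step 3: 35 μL brought to 250 μL → factor 250/35 = 7.1429
Step 4: 15 μL brought to 33.7 mL → factor 33700/15 = 2246.7
Step 5: 400 μL + 6 mL = 6400 μL total → factor 6400/400 = 16
Overall dilution factor = 3.9762 × 3 × 7.1429 × 2246.7 × 16 = 3.0628 × 10^6
Stock = 6.53 × 10^-7 μM × 3.0628 × 10^6 = 2.00 μM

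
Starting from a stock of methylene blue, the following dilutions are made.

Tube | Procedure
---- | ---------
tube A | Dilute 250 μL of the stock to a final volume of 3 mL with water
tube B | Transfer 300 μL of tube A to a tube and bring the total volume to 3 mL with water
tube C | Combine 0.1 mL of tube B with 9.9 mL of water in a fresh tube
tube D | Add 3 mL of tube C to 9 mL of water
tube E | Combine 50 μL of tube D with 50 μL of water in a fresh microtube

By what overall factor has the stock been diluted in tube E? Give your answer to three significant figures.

9.60 × 10^4

Step 1: 250 μL brought to 3 mL → factor 3000/250 = 12
Step 2: 300 μL brought to 3 mL → factor 3000/300 = 10
Step 3: 0.1 mL + 9.9 mL = 10 mL total → factor 10/0.1 = 100
Step 4: 3 mL + 9 mL = 12 mL total → factor 12/3 = 4
Step 5: 50 μL + 50 μL = 100 μL total → factor 100/50 = 2
Overall dilution factor = 12 × 10 × 100 × 4 × 2 = 96000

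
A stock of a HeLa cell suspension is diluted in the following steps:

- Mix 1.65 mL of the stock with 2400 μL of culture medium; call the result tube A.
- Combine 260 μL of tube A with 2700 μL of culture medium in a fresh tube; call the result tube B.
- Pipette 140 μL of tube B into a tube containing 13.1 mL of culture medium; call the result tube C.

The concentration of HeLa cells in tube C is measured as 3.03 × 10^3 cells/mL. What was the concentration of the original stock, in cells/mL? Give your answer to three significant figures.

Step 1: 1.65 mL + 2400 μL = 4.05 mL total → factor 4.05/1.65 = 2.4545
Step 2: 260 μL + 2700 μL = 2960 μL total → factor 2960/260 = 11.385
Step 3: 140 μL + 13.1 mL = 13240 μL total → factor 13240/140 = 94.571
Overall dilution factor = 2.4545 × 11.385 × 94.571 = 2642.7
Stock = 3.03 × 10^3 cells/mL × 2642.7 = 8.01 × 10^6 cells/mL

8.01 × 10^6 cells/mL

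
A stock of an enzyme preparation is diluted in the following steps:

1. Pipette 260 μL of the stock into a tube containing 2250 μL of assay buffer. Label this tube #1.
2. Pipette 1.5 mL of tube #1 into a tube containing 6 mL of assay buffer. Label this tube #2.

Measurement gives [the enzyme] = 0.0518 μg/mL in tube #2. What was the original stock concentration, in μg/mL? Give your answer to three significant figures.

2.50 μg/mL

Step 1: 260 μL + 2250 μL = 2510 μL total → factor 2510/260 = 9.6538
Step 2: 1.5 mL + 6 mL = 7.5 mL total → factor 7.5/1.5 = 5
Overall dilution factor = 9.6538 × 5 = 48.269
Stock = 0.0518 μg/mL × 48.269 = 2.50 μg/mL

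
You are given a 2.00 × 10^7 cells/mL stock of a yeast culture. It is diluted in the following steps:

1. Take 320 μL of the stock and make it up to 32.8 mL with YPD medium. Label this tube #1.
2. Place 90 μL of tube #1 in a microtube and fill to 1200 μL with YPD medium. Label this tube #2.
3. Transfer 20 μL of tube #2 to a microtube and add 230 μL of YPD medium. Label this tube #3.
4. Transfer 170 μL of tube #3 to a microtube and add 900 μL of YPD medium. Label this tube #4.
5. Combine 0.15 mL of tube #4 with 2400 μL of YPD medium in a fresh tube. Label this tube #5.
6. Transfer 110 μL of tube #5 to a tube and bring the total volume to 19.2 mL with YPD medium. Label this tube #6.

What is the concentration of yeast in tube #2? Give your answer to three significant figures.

Step 1: 320 μL brought to 32.8 mL → factor 32800/320 = 102.5
Step 2: 90 μL brought to 1200 μL → factor 1200/90 = 13.333
Dilution factor through tube #2 = 102.5 × 13.333 = 1366.7
[tube #2] = 2.00 × 10^7 cells/mL / 1366.7 = 1.46 × 10^4 cells/mL

1.46 × 10^4 cells/mL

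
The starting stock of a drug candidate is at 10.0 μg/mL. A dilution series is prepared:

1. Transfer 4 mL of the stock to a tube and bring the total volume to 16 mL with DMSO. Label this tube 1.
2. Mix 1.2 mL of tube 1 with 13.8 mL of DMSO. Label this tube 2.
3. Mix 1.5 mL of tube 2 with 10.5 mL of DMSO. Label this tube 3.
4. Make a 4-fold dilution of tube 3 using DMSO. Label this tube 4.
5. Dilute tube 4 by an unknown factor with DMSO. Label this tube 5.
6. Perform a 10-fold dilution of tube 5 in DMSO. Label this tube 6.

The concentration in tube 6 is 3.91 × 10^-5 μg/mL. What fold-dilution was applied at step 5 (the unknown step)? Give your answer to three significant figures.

Step 1: 4 mL brought to 16 mL → factor 16/4 = 4
Step 2: 1.2 mL + 13.8 mL = 15 mL total → factor 15/1.2 = 12.5
Step 3: 1.5 mL + 10.5 mL = 12 mL total → factor 12/1.5 = 8
Step 4: 4-fold → factor 4
Step 5: unknown factor x
Step 6: 10-fold → factor 10
Product of known-step factors = 16000
Overall factor = 10.0 μg/mL / (3.91 × 10^-5 μg/mL) = 2.5575 × 10^5
x = 2.5575 × 10^5 / 16000 = 16.0

16.0-fold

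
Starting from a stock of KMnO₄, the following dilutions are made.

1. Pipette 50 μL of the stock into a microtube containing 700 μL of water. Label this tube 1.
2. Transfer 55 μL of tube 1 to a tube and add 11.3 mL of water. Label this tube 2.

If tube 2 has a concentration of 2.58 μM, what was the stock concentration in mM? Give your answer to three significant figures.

Step 1: 50 μL + 700 μL = 750 μL total → factor 750/50 = 15
Step 2: 55 μL + 11.3 mL = 11355 μL total → factor 11355/55 = 206.45
Overall dilution factor = 15 × 206.45 = 3096.8
Stock = 2.58 μM × 3096.8 = 7990 μM = 7.99 mM

7.99 mM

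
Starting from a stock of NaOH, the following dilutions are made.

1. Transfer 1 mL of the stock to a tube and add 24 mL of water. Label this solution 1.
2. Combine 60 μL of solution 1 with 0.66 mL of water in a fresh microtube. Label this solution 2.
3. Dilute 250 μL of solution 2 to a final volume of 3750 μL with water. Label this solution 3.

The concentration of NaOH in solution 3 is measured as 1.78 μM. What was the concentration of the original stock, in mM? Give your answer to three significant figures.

Step 1: 1 mL + 24 mL = 25 mL total → factor 25/1 = 25
Step 2: 60 μL + 0.66 mL = 720 μL total → factor 720/60 = 12
Step 3: 250 μL brought to 3750 μL → factor 3750/250 = 15
Overall dilution factor = 25 × 12 × 15 = 4500
Stock = 1.78 μM × 4500 = 8010 μM = 8.01 mM

8.01 mM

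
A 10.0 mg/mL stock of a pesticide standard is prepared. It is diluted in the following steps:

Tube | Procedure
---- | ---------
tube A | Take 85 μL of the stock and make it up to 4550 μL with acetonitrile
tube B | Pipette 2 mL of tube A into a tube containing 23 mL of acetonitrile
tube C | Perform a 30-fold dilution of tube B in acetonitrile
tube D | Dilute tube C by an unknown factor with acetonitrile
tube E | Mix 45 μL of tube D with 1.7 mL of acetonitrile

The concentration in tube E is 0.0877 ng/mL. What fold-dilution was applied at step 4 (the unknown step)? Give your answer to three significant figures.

146-fold

Step 1: 85 μL brought to 4550 μL → factor 4550/85 = 53.529
Step 2: 2 mL + 23 mL = 25 mL total → factor 25/2 = 12.5
Step 3: 30-fold → factor 30
Step 4: unknown factor x
Step 5: 45 μL + 1.7 mL = 1745 μL total → factor 1745/45 = 38.778
Product of known-step factors = 7.7841 × 10^5
Overall factor = 10.0 mg/mL / (0.0877 ng/mL) = 1.1403 × 10^8
x = 1.1403 × 10^8 / 7.7841 × 10^5 = 146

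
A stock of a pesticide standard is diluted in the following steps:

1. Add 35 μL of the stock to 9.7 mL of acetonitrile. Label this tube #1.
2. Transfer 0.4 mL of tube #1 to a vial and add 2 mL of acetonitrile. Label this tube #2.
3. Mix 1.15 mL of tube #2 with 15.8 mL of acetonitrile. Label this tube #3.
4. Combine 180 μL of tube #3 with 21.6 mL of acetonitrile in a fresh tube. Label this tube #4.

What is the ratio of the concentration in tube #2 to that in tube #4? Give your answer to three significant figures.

1.78 × 10^3

Step 1: 35 μL + 9.7 mL = 9735 μL total → factor 9735/35 = 278.14
Step 2: 0.4 mL + 2 mL = 2.4 mL total → factor 2.4/0.4 = 6
Step 3: 1.15 mL + 15.8 mL = 16.95 mL total → factor 16.95/1.15 = 14.739
Step 4: 180 μL + 21.6 mL = 21780 μL total → factor 21780/180 = 121
Dilution factor to tube #2 = 1668.9; to tube #4 = 2.9763 × 10^6
[tube #2]/[tube #4] = (factor to tube #4)/(factor to tube #2) = 2.9763 × 10^6/1668.9 = 1.78 × 10^3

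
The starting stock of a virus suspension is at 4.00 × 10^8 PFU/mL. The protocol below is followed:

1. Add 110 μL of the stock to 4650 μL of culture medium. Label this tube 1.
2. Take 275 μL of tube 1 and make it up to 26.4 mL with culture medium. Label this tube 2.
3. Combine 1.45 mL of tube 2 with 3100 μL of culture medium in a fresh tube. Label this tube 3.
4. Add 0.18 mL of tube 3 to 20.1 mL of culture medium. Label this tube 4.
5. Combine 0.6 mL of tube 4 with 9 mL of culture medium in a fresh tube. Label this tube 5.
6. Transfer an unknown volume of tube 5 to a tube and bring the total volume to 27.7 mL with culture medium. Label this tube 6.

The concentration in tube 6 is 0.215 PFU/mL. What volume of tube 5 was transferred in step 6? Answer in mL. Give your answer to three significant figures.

Step 1: 110 μL + 4650 μL = 4760 μL total → factor 4760/110 = 43.273
Step 2: 275 μL brought to 26.4 mL → factor 26400/275 = 96
Step 3: 1.45 mL + 3100 μL = 4.55 mL total → factor 4.55/1.45 = 3.1379
Step 4: 0.18 mL + 20.1 mL = 20.28 mL total → factor 20.28/0.18 = 112.67
Step 5: 0.6 mL + 9 mL = 9.6 mL total → factor 9.6/0.6 = 16
Step 6: v brought to 27.7 mL → factor = 27.7 mL/v
Product of known-step factors = 2.3499 × 10^7
Overall factor = 4.00 × 10^8 PFU/mL / (0.215 PFU/mL) = 1.8605 × 10^9
Step-6 factor = 1.8605 × 10^9 / 2.3499 × 10^7 = 79.173
v = 27.7 mL / 79.173 = 0.350 mL

0.350 mL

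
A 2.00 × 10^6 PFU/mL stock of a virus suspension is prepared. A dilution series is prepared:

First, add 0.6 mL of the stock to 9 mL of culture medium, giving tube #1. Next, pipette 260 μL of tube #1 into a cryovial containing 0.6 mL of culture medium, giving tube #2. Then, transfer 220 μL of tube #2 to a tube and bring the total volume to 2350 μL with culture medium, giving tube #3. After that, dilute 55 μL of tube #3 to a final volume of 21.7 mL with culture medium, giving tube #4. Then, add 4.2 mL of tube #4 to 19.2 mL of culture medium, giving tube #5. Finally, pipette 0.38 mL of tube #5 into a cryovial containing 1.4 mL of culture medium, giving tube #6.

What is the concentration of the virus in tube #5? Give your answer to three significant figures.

Step 1: 0.6 mL + 9 mL = 9.6 mL total → factor 9.6/0.6 = 16
Step 2: 260 μL + 0.6 mL = 860 μL total → factor 860/260 = 3.3077
Step 3: 220 μL brought to 2350 μL → factor 2350/220 = 10.682
Step 4: 55 μL brought to 21.7 mL → factor 21700/55 = 394.55
Step 5: 4.2 mL + 19.2 mL = 23.4 mL total → factor 23.4/4.2 = 5.5714
Dilution factor through tube #5 = 16 × 3.3077 × 10.682 × 394.55 × 5.5714 = 1.2427 × 10^6
[tube #5] = 2.00 × 10^6 PFU/mL / 1.2427 × 10^6 = 1.61 PFU/mL

1.61 PFU/mL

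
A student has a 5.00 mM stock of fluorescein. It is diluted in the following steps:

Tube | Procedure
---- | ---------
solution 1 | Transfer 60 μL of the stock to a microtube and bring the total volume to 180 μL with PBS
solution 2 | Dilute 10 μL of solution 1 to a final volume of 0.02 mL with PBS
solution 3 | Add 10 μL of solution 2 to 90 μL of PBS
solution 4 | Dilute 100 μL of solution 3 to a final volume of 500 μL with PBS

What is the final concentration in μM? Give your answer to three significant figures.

Step 1: 60 μL brought to 180 μL → factor 180/60 = 3
Step 2: 10 μL brought to 0.02 mL → factor 20/10 = 2
Step 3: 10 μL + 90 μL = 100 μL total → factor 100/10 = 10
Step 4: 100 μL brought to 500 μL → factor 500/100 = 5
Overall dilution factor = 3 × 2 × 10 × 5 = 300
Final = 5.00 mM / 300 = 0.01667 mM = 16.7 μM

16.7 μM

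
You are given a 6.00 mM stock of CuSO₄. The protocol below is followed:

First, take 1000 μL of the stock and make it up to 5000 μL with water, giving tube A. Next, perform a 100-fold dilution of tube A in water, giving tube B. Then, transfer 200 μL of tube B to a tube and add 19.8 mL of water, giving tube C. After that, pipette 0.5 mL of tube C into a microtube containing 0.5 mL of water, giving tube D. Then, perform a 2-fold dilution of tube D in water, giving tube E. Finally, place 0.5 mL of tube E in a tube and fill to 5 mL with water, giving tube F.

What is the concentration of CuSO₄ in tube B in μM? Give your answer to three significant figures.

Step 1: 1000 μL brought to 5000 μL → factor 5000/1000 = 5
Step 2: 100-fold → factor 100
Dilution factor through tube B = 5 × 100 = 500
[tube B] = 6.00 mM / 500 = 0.01200 mM = 12.0 μM

12.0 μM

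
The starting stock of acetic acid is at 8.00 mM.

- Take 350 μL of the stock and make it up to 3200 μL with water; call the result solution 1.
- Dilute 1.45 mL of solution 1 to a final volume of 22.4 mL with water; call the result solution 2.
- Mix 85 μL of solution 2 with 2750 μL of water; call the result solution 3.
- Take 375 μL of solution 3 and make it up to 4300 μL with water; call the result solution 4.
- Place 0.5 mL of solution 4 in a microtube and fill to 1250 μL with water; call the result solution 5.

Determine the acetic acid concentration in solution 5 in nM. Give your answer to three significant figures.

Step 1: 350 μL brought to 3200 μL → factor 3200/350 = 9.1429
Step 2: 1.45 mL brought to 22.4 mL → factor 22.4/1.45 = 15.448
Step 3: 85 μL + 2750 μL = 2835 μL total → factor 2835/85 = 33.353
Step 4: 375 μL brought to 4300 μL → factor 4300/375 = 11.467
Step 5: 0.5 mL brought to 1250 μL → factor 1.25/0.5 = 2.5
Overall dilution factor = 9.1429 × 15.448 × 33.353 × 11.467 × 2.5 = 1.3504 × 10^5
Final = 8.00 mM / 1.3504 × 10^5 = 5.924 × 10^-5 mM = 59.2 nM

59.2 nM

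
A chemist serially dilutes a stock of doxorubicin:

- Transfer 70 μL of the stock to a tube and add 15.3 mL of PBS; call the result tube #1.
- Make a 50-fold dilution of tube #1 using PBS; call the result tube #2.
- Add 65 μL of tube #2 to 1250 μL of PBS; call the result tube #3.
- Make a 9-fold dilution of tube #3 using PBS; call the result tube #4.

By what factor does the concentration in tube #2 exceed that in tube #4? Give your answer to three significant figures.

182

Step 1: 70 μL + 15.3 mL = 15370 μL total → factor 15370/70 = 219.57
Step 2: 50-fold → factor 50
Step 3: 65 μL + 1250 μL = 1315 μL total → factor 1315/65 = 20.231
Step 4: 9-fold → factor 9
Dilution factor to tube #2 = 10979; to tube #4 = 1.9989 × 10^6
[tube #2]/[tube #4] = (factor to tube #4)/(factor to tube #2) = 1.9989 × 10^6/10979 = 182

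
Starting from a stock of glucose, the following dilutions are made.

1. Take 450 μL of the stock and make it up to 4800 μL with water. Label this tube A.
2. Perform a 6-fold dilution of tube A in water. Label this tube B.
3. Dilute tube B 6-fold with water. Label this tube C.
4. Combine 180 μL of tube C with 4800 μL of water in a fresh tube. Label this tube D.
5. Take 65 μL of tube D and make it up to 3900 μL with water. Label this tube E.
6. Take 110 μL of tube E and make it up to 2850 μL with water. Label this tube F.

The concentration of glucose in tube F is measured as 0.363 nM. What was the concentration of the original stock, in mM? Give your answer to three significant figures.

Step 1: 450 μL brought to 4800 μL → factor 4800/450 = 10.667
Step 2: 6-fold → factor 6
Step 3: 6-fold → factor 6
Step 4: 180 μL + 4800 μL = 4980 μL total → factor 4980/180 = 27.667
Step 5: 65 μL brought to 3900 μL → factor 3900/65 = 60
Step 6: 110 μL brought to 2850 μL → factor 2850/110 = 25.909
Overall dilution factor = 10.667 × 6 × 6 × 27.667 × 60 × 25.909 = 1.6515 × 10^7
Stock = 0.363 nM × 1.6515 × 10^7 = 5.995 × 10^6 nM = 6.00 mM

6.00 mM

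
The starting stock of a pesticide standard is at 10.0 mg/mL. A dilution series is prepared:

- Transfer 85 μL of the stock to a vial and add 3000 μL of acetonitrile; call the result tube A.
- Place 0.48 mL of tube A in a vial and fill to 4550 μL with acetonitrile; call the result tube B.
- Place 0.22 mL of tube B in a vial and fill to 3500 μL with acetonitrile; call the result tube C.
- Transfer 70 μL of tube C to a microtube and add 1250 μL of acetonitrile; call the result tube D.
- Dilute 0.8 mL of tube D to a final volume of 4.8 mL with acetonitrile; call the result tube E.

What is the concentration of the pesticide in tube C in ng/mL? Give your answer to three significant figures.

1.83 × 10^3 ng/mL

Step 1: 85 μL + 3000 μL = 3085 μL total → factor 3085/85 = 36.294
Step 2: 0.48 mL brought to 4550 μL → factor 4.55/0.48 = 9.4792
Step 3: 0.22 mL brought to 3500 μL → factor 3.5/0.22 = 15.909
Dilution factor through tube C = 36.294 × 9.4792 × 15.909 = 5473.3
[tube C] = 10.0 mg/mL / 5473.3 = 0.001827 mg/mL = 1.83 × 10^3 ng/mL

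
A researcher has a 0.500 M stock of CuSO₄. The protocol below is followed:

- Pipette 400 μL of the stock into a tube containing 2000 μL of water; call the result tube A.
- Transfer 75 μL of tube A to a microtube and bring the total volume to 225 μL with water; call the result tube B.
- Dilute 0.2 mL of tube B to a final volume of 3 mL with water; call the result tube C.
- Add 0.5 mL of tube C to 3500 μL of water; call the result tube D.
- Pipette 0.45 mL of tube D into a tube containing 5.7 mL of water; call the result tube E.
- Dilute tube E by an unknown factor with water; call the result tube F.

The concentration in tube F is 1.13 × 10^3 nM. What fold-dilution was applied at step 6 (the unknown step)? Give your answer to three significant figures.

Step 1: 400 μL + 2000 μL = 2400 μL total → factor 2400/400 = 6
Step 2: 75 μL brought to 225 μL → factor 225/75 = 3
Step 3: 0.2 mL brought to 3 mL → factor 3/0.2 = 15
Step 4: 0.5 mL + 3500 μL = 4 mL total → factor 4/0.5 = 8
Step 5: 0.45 mL + 5.7 mL = 6.15 mL total → factor 6.15/0.45 = 13.667
Step 6: unknown factor x
Product of known-step factors = 29520
Overall factor = 0.500 M / (1.13 × 10^3 nM) = 4.4248 × 10^5
x = 4.4248 × 10^5 / 29520 = 15.0

15.0-fold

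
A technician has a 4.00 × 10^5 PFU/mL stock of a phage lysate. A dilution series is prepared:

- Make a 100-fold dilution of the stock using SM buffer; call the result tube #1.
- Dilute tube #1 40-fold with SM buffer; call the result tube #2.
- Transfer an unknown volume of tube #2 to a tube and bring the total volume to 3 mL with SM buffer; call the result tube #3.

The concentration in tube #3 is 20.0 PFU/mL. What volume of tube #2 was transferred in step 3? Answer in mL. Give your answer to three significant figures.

0.600 mL

Step 1: 100-fold → factor 100
Step 2: 40-fold → factor 40
Step 3: v brought to 3 mL → factor = 3 mL/v
Product of known-step factors = 4000
Overall factor = 4.00 × 10^5 PFU/mL / (20.0 PFU/mL) = 20000
Step-3 factor = 20000 / 4000 = 5
v = 3 mL / 5 = 0.600 mL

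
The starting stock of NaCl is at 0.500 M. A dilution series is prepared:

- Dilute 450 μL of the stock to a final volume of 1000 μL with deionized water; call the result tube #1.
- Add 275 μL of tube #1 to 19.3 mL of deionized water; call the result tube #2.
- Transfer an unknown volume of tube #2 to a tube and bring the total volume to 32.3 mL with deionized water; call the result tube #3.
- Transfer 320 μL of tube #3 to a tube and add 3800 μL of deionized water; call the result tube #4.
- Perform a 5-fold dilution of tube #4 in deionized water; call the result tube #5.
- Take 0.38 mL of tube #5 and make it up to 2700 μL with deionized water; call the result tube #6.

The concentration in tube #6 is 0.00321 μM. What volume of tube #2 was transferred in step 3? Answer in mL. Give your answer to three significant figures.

0.0150 mL

Step 1: 450 μL brought to 1000 μL → factor 1000/450 = 2.2222
Step 2: 275 μL + 19.3 mL = 19575 μL total → factor 19575/275 = 71.182
Step 3: v brought to 32.3 mL → factor = 32.3 mL/v
Step 4: 320 μL + 3800 μL = 4120 μL total → factor 4120/320 = 12.875
Step 5: 5-fold → factor 5
Step 6: 0.38 mL brought to 2700 μL → factor 2.7/0.38 = 7.1053
Product of known-step factors = 72353
Overall factor = 0.500 M / (0.00321 μM) = 1.5576 × 10^8
Step-3 factor = 1.5576 × 10^8 / 72353 = 2152.8
v = 32.3 mL / 2152.8 = 0.0150 mL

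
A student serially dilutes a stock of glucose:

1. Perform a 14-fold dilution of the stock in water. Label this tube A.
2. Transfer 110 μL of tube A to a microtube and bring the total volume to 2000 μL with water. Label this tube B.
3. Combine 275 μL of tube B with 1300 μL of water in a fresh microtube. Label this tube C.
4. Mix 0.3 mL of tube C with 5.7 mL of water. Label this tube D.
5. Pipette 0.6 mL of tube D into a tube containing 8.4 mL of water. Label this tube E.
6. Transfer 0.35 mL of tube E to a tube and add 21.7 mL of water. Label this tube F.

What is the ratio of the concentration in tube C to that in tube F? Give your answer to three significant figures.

Step 1: 14-fold → factor 14
Step 2: 110 μL brought to 2000 μL → factor 2000/110 = 18.182
Step 3: 275 μL + 1300 μL = 1575 μL total → factor 1575/275 = 5.7273
Step 4: 0.3 mL + 5.7 mL = 6 mL total → factor 6/0.3 = 20
Step 5: 0.6 mL + 8.4 mL = 9 mL total → factor 9/0.6 = 15
Step 6: 0.35 mL + 21.7 mL = 22.05 mL total → factor 22.05/0.35 = 63
Dilution factor to tube C = 1457.9; to tube F = 2.7553 × 10^7
[tube C]/[tube F] = (factor to tube F)/(factor to tube C) = 2.7553 × 10^7/1457.9 = 1.89 × 10^4

1.89 × 10^4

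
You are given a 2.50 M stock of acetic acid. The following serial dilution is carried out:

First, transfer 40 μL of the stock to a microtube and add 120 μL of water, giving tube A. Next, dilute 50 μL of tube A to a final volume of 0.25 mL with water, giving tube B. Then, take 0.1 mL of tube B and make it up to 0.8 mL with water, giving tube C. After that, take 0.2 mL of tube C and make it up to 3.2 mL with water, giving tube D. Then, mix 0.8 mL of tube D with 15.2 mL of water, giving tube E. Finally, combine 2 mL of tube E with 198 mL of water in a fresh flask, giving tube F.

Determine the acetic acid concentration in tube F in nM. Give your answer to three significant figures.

488 nM

Step 1: 40 μL + 120 μL = 160 μL total → factor 160/40 = 4
Step 2: 50 μL brought to 0.25 mL → factor 250/50 = 5
Step 3: 0.1 mL brought to 0.8 mL → factor 0.8/0.1 = 8
Step 4: 0.2 mL brought to 3.2 mL → factor 3.2/0.2 = 16
Step 5: 0.8 mL + 15.2 mL = 16 mL total → factor 16/0.8 = 20
Step 6: 2 mL + 198 mL = 200 mL total → factor 200/2 = 100
Overall dilution factor = 4 × 5 × 8 × 16 × 20 × 100 = 5.12 × 10^6
Final = 2.50 M / 5.12 × 10^6 = 4.883 × 10^-7 M = 488 nM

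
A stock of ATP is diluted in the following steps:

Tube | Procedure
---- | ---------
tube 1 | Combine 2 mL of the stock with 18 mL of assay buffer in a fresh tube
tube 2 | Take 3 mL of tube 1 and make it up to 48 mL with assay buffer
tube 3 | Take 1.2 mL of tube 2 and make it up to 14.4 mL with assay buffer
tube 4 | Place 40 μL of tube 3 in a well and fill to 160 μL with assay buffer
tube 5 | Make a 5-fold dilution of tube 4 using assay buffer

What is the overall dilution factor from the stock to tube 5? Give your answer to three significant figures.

Step 1: 2 mL + 18 mL = 20 mL total → factor 20/2 = 10
Step 2: 3 mL brought to 48 mL → factor 48/3 = 16
Step 3: 1.2 mL brought to 14.4 mL → factor 14.4/1.2 = 12
Step 4: 40 μL brought to 160 μL → factor 160/40 = 4
Step 5: 5-fold → factor 5
Overall dilution factor = 10 × 16 × 12 × 4 × 5 = 38400

3.84 × 10^4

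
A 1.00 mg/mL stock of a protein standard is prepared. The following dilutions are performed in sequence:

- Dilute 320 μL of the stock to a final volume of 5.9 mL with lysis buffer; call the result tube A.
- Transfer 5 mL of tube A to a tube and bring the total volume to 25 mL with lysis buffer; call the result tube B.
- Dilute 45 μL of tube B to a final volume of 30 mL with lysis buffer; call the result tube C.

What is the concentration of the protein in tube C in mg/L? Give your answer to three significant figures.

Step 1: 320 μL brought to 5.9 mL → factor 5900/320 = 18.438
Step 2: 5 mL brought to 25 mL → factor 25/5 = 5
Step 3: 45 μL brought to 30 mL → factor 30000/45 = 666.67
Overall dilution factor = 18.438 × 5 × 666.67 = 61458
Final = 1.00 mg/mL / 61458 = 1.627 × 10^-5 mg/mL = 0.0163 mg/L

0.0163 mg/L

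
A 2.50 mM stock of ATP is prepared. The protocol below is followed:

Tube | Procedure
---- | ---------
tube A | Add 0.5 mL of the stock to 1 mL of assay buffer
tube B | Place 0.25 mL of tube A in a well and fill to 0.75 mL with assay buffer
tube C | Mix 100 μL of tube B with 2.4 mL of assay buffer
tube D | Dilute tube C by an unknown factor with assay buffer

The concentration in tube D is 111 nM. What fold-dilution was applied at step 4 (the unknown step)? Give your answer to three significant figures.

Step 1: 0.5 mL + 1 mL = 1.5 mL total → factor 1.5/0.5 = 3
Step 2: 0.25 mL brought to 0.75 mL → factor 0.75/0.25 = 3
Step 3: 100 μL + 2.4 mL = 2500 μL total → factor 2500/100 = 25
Step 4: unknown factor x
Product of known-step factors = 225
Overall factor = 2.50 mM / (111 nM) = 22523
x = 22523 / 225 = 100

100-fold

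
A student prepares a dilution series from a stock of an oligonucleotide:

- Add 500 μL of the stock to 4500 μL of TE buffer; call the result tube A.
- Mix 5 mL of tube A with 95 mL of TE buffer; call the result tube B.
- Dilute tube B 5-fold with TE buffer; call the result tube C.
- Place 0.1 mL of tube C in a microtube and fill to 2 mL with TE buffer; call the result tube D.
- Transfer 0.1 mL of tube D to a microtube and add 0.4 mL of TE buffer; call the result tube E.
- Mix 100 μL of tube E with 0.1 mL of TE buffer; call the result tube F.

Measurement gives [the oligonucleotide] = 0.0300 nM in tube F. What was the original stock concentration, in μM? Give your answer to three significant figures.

Step 1: 500 μL + 4500 μL = 5000 μL total → factor 5000/500 = 10
Step 2: 5 mL + 95 mL = 100 mL total → factor 100/5 = 20
Step 3: 5-fold → factor 5
Step 4: 0.1 mL brought to 2 mL → factor 2/0.1 = 20
Step 5: 0.1 mL + 0.4 mL = 0.5 mL total → factor 0.5/0.1 = 5
Step 6: 100 μL + 0.1 mL = 200 μL total → factor 200/100 = 2
Overall dilution factor = 10 × 20 × 5 × 20 × 5 × 2 = 2 × 10^5
Stock = 0.0300 nM × 2 × 10^5 = 6000 nM = 6.00 μM

6.00 μM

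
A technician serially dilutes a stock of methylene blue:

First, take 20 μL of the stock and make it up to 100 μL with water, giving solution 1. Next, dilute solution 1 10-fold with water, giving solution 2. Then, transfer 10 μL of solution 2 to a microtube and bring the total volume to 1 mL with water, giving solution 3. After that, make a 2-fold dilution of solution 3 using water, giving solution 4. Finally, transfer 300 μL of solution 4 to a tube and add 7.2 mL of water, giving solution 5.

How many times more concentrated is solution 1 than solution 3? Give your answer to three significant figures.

1.00 × 10^3

Step 1: 20 μL brought to 100 μL → factor 100/20 = 5
Step 2: 10-fold → factor 10
Step 3: 10 μL brought to 1 mL → factor 1000/10 = 100
Dilution factor to solution 1 = 5; to solution 3 = 5000
[solution 1]/[solution 3] = (factor to solution 3)/(factor to solution 1) = 5000/5 = 1.00 × 10^3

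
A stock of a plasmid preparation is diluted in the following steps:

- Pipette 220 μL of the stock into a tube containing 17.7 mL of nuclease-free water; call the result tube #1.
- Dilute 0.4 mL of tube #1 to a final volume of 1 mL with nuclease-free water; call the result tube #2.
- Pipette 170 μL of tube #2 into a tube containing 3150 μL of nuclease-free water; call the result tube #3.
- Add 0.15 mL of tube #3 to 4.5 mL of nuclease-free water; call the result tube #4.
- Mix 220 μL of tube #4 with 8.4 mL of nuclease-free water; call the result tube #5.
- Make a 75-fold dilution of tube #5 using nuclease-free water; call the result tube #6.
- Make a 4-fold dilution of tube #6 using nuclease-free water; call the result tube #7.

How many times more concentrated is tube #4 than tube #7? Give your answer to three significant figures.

1.18 × 10^4

Step 1: 220 μL + 17.7 mL = 17920 μL total → factor 17920/220 = 81.455
Step 2: 0.4 mL brought to 1 mL → factor 1/0.4 = 2.5
Step 3: 170 μL + 3150 μL = 3320 μL total → factor 3320/170 = 19.529
Step 4: 0.15 mL + 4.5 mL = 4.65 mL total → factor 4.65/0.15 = 31
Step 5: 220 μL + 8.4 mL = 8620 μL total → factor 8620/220 = 39.182
Step 6: 75-fold → factor 75
Step 7: 4-fold → factor 4
Dilution factor to tube #4 = 1.2328 × 10^5; to tube #7 = 1.4491 × 10^9
[tube #4]/[tube #7] = (factor to tube #7)/(factor to tube #4) = 1.4491 × 10^9/1.2328 × 10^5 = 1.18 × 10^4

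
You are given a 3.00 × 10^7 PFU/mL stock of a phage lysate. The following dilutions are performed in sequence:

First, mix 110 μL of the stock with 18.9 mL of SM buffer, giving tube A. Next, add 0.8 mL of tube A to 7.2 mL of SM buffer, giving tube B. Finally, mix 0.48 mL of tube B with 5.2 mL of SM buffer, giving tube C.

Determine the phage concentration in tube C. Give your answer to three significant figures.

1.47 × 10^3 PFU/mL

Step 1: 110 μL + 18.9 mL = 19010 μL total → factor 19010/110 = 172.82
Step 2: 0.8 mL + 7.2 mL = 8 mL total → factor 8/0.8 = 10
Step 3: 0.48 mL + 5.2 mL = 5.68 mL total → factor 5.68/0.48 = 11.833
Overall dilution factor = 172.82 × 10 × 11.833 = 20450
Final = 3.00 × 10^7 PFU/mL / 20450 = 1.47 × 10^3 PFU/mL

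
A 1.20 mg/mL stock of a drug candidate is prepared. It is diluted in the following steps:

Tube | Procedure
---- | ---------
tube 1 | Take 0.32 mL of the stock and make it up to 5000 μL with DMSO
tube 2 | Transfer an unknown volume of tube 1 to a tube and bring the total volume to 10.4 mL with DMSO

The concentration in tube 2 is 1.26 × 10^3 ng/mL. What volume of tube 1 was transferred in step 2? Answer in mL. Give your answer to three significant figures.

0.171 mL

Step 1: 0.32 mL brought to 5000 μL → factor 5/0.32 = 15.625
Step 2: v brought to 10.4 mL → factor = 10.4 mL/v
Product of known-step factors = 15.625
Overall factor = 1.20 mg/mL / (1.26 × 10^3 ng/mL) = 952.38
Step-2 factor = 952.38 / 15.625 = 60.952
v = 10.4 mL / 60.952 = 0.171 mL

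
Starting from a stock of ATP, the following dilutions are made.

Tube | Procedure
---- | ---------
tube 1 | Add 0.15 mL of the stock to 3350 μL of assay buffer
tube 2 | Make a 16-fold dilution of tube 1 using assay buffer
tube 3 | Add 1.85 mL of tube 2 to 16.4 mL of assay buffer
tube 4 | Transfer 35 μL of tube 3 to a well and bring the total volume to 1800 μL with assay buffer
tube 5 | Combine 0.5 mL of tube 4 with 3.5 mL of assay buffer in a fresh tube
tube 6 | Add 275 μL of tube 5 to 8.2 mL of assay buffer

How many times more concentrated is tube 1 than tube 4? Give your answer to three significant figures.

Step 1: 0.15 mL + 3350 μL = 3.5 mL total → factor 3.5/0.15 = 23.333
Step 2: 16-fold → factor 16
Step 3: 1.85 mL + 16.4 mL = 18.25 mL total → factor 18.25/1.85 = 9.8649
Step 4: 35 μL brought to 1800 μL → factor 1800/35 = 51.429
Dilution factor to tube 1 = 23.333; to tube 4 = 1.8941 × 10^5
[tube 1]/[tube 4] = (factor to tube 4)/(factor to tube 1) = 1.8941 × 10^5/23.333 = 8.12 × 10^3

8.12 × 10^3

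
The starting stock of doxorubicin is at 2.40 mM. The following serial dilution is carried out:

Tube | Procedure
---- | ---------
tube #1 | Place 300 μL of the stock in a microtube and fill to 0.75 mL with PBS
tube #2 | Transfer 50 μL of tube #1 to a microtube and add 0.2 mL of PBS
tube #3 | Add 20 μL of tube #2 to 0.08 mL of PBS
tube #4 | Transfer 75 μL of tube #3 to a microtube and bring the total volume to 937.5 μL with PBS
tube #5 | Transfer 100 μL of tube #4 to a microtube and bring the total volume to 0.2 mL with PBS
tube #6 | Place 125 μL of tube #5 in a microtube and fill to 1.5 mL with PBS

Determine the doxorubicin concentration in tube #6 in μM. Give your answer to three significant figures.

Step 1: 300 μL brought to 0.75 mL → factor 750/300 = 2.5
Step 2: 50 μL + 0.2 mL = 250 μL total → factor 250/50 = 5
Step 3: 20 μL + 0.08 mL = 100 μL total → factor 100/20 = 5
Step 4: 75 μL brought to 937.5 μL → factor 937.5/75 = 12.5
Step 5: 100 μL brought to 0.2 mL → factor 200/100 = 2
Step 6: 125 μL brought to 1.5 mL → factor 1500/125 = 12
Overall dilution factor = 2.5 × 5 × 5 × 12.5 × 2 × 12 = 18750
Final = 2.40 mM / 18750 = 0.0001280 mM = 0.128 μM

0.128 μM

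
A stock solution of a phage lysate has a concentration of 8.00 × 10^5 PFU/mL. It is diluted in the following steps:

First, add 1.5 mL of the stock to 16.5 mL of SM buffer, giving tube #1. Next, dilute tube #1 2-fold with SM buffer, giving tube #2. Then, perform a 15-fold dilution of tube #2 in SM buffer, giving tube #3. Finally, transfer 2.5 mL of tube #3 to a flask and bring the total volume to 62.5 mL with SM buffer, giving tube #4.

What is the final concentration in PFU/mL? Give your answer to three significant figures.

Step 1: 1.5 mL + 16.5 mL = 18 mL total → factor 18/1.5 = 12
Step 2: 2-fold → factor 2
Step 3: 15-fold → factor 15
Step 4: 2.5 mL brought to 62.5 mL → factor 62.5/2.5 = 25
Overall dilution factor = 12 × 2 × 15 × 25 = 9000
Final = 8.00 × 10^5 PFU/mL / 9000 = 88.9 PFU/mL

88.9 PFU/mL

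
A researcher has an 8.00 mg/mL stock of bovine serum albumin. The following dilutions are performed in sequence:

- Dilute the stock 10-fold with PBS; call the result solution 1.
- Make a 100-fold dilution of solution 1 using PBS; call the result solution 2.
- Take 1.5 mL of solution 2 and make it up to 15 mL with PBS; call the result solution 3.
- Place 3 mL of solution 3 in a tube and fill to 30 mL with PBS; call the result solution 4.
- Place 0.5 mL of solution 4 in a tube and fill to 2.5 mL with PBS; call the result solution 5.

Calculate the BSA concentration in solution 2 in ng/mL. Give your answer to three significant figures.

Step 1: 10-fold → factor 10
Step 2: 100-fold → factor 100
Dilution factor through solution 2 = 10 × 100 = 1000
[solution 2] = 8.00 mg/mL / 1000 = 0.008000 mg/mL = 8.00 × 10^3 ng/mL

8.00 × 10^3 ng/mL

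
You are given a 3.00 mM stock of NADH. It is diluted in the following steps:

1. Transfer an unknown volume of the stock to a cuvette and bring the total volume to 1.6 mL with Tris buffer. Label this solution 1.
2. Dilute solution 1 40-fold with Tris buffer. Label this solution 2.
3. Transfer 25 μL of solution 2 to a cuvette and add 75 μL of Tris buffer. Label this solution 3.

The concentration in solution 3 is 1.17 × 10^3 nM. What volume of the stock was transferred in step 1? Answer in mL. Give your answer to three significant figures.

0.0998 mL

Step 1: v brought to 1.6 mL → factor = 1.6 mL/v
Step 2: 40-fold → factor 40
Step 3: 25 μL + 75 μL = 100 μL total → factor 100/25 = 4
Product of known-step factors = 160
Overall factor = 3.00 mM / (1.17 × 10^3 nM) = 2564.1
Step-1 factor = 2564.1 / 160 = 16.026
v = 1.6 mL / 16.026 = 0.0998 mL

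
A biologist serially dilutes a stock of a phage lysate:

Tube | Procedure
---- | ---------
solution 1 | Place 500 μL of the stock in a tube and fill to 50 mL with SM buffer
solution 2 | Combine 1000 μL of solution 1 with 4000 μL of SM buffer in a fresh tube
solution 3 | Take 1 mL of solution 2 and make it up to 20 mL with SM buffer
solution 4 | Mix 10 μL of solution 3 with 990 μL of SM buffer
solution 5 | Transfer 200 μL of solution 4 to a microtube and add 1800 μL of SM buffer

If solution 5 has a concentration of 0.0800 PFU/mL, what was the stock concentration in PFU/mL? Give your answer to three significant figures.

8.00 × 10^5 PFU/mL

Step 1: 500 μL brought to 50 mL → factor 50000/500 = 100
Step 2: 1000 μL + 4000 μL = 5000 μL total → factor 5000/1000 = 5
Step 3: 1 mL brought to 20 mL → factor 20/1 = 20
Step 4: 10 μL + 990 μL = 1000 μL total → factor 1000/10 = 100
Step 5: 200 μL + 1800 μL = 2000 μL total → factor 2000/200 = 10
Overall dilution factor = 100 × 5 × 20 × 100 × 10 = 1 × 10^7
Stock = 0.0800 PFU/mL × 1 × 10^7 = 8.00 × 10^5 PFU/mL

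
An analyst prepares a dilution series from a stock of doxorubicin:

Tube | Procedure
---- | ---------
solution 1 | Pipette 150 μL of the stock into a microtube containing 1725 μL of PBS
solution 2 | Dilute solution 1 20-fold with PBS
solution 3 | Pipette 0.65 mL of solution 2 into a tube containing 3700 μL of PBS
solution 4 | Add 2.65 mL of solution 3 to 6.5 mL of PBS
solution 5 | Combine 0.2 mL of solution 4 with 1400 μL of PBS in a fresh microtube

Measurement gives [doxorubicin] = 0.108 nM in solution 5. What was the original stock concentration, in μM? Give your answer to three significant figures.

4.99 μM

Step 1: 150 μL + 1725 μL = 1875 μL total → factor 1875/150 = 12.5
Step 2: 20-fold → factor 20
Step 3: 0.65 mL + 3700 μL = 4.35 mL total → factor 4.35/0.65 = 6.6923
Step 4: 2.65 mL + 6.5 mL = 9.15 mL total → factor 9.15/2.65 = 3.4528
Step 5: 0.2 mL + 1400 μL = 1.6 mL total → factor 1.6/0.2 = 8
Overall dilution factor = 12.5 × 20 × 6.6923 × 3.4528 × 8 = 46215
Stock = 0.108 nM × 46215 = 4991 nM = 4.99 μM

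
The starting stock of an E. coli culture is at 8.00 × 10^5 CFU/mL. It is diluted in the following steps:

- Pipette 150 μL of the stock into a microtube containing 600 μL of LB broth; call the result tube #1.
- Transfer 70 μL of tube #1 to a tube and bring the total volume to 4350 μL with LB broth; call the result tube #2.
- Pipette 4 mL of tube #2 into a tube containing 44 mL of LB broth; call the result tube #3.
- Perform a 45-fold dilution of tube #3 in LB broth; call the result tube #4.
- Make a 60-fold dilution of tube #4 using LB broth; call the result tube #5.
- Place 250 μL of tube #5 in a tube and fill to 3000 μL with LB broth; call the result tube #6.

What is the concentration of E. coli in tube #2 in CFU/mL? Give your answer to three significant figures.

2.57 × 10^3 CFU/mL

Step 1: 150 μL + 600 μL = 750 μL total → factor 750/150 = 5
Step 2: 70 μL brought to 4350 μL → factor 4350/70 = 62.143
Dilution factor through tube #2 = 5 × 62.143 = 310.71
[tube #2] = 8.00 × 10^5 CFU/mL / 310.71 = 2.57 × 10^3 CFU/mL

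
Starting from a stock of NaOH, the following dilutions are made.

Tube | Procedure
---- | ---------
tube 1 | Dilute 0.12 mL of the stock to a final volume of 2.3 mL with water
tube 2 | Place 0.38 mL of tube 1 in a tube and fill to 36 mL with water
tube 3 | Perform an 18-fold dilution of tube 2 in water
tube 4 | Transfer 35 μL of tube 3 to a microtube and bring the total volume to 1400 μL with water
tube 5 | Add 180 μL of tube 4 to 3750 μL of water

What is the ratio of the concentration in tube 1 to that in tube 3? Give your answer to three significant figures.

1.71 × 10^3

Step 1: 0.12 mL brought to 2.3 mL → factor 2.3/0.12 = 19.167
Step 2: 0.38 mL brought to 36 mL → factor 36/0.38 = 94.737
Step 3: 18-fold → factor 18
Dilution factor to tube 1 = 19.167; to tube 3 = 32684
[tube 1]/[tube 3] = (factor to tube 3)/(factor to tube 1) = 32684/19.167 = 1.71 × 10^3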